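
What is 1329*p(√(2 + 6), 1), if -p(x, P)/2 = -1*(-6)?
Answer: -15948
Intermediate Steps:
p(x, P) = -12 (p(x, P) = -(-2)*(-6) = -2*6 = -12)
1329*p(√(2 + 6), 1) = 1329*(-12) = -15948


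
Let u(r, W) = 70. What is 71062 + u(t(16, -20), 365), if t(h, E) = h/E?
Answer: 71132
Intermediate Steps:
71062 + u(t(16, -20), 365) = 71062 + 70 = 71132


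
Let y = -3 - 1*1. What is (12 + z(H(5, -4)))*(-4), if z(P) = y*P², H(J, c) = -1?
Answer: -32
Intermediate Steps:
y = -4 (y = -3 - 1 = -4)
z(P) = -4*P²
(12 + z(H(5, -4)))*(-4) = (12 - 4*(-1)²)*(-4) = (12 - 4*1)*(-4) = (12 - 4)*(-4) = 8*(-4) = -32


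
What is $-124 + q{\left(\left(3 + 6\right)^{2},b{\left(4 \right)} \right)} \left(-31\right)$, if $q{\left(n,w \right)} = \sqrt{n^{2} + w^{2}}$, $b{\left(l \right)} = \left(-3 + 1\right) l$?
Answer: $-124 - 155 \sqrt{265} \approx -2647.2$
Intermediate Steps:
$b{\left(l \right)} = - 2 l$
$-124 + q{\left(\left(3 + 6\right)^{2},b{\left(4 \right)} \right)} \left(-31\right) = -124 + \sqrt{\left(\left(3 + 6\right)^{2}\right)^{2} + \left(\left(-2\right) 4\right)^{2}} \left(-31\right) = -124 + \sqrt{\left(9^{2}\right)^{2} + \left(-8\right)^{2}} \left(-31\right) = -124 + \sqrt{81^{2} + 64} \left(-31\right) = -124 + \sqrt{6561 + 64} \left(-31\right) = -124 + \sqrt{6625} \left(-31\right) = -124 + 5 \sqrt{265} \left(-31\right) = -124 - 155 \sqrt{265}$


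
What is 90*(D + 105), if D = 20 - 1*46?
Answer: 7110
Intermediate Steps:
D = -26 (D = 20 - 46 = -26)
90*(D + 105) = 90*(-26 + 105) = 90*79 = 7110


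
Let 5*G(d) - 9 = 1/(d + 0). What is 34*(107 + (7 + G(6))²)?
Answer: 113237/18 ≈ 6290.9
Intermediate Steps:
G(d) = 9/5 + 1/(5*d) (G(d) = 9/5 + 1/(5*(d + 0)) = 9/5 + 1/(5*d))
34*(107 + (7 + G(6))²) = 34*(107 + (7 + (⅕)*(1 + 9*6)/6)²) = 34*(107 + (7 + (⅕)*(⅙)*(1 + 54))²) = 34*(107 + (7 + (⅕)*(⅙)*55)²) = 34*(107 + (7 + 11/6)²) = 34*(107 + (53/6)²) = 34*(107 + 2809/36) = 34*(6661/36) = 113237/18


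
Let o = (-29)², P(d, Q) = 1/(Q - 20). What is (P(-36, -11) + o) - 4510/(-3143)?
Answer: 82077820/97433 ≈ 842.40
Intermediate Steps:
P(d, Q) = 1/(-20 + Q)
o = 841
(P(-36, -11) + o) - 4510/(-3143) = (1/(-20 - 11) + 841) - 4510/(-3143) = (1/(-31) + 841) - 4510*(-1)/3143 = (-1/31 + 841) - 1*(-4510/3143) = 26070/31 + 4510/3143 = 82077820/97433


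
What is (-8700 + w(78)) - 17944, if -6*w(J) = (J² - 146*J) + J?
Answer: -25773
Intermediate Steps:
w(J) = -J²/6 + 145*J/6 (w(J) = -((J² - 146*J) + J)/6 = -(J² - 145*J)/6 = -J²/6 + 145*J/6)
(-8700 + w(78)) - 17944 = (-8700 + (⅙)*78*(145 - 1*78)) - 17944 = (-8700 + (⅙)*78*(145 - 78)) - 17944 = (-8700 + (⅙)*78*67) - 17944 = (-8700 + 871) - 17944 = -7829 - 17944 = -25773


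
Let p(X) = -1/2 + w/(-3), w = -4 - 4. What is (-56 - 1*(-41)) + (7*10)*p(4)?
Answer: 410/3 ≈ 136.67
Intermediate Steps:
w = -8
p(X) = 13/6 (p(X) = -1/2 - 8/(-3) = -1*1/2 - 8*(-1/3) = -1/2 + 8/3 = 13/6)
(-56 - 1*(-41)) + (7*10)*p(4) = (-56 - 1*(-41)) + (7*10)*(13/6) = (-56 + 41) + 70*(13/6) = -15 + 455/3 = 410/3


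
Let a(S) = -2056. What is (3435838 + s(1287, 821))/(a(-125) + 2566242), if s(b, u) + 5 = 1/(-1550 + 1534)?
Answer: 54973327/41026976 ≈ 1.3399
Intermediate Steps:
s(b, u) = -81/16 (s(b, u) = -5 + 1/(-1550 + 1534) = -5 + 1/(-16) = -5 - 1/16 = -81/16)
(3435838 + s(1287, 821))/(a(-125) + 2566242) = (3435838 - 81/16)/(-2056 + 2566242) = (54973327/16)/2564186 = (54973327/16)*(1/2564186) = 54973327/41026976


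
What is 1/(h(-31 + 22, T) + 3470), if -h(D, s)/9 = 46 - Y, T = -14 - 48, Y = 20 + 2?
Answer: 1/3254 ≈ 0.00030731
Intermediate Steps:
Y = 22
T = -62
h(D, s) = -216 (h(D, s) = -9*(46 - 1*22) = -9*(46 - 22) = -9*24 = -216)
1/(h(-31 + 22, T) + 3470) = 1/(-216 + 3470) = 1/3254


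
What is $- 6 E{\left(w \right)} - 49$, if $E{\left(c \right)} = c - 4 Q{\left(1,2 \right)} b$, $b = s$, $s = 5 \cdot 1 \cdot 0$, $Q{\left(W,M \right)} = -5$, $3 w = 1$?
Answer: $-49$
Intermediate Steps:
$w = \frac{1}{3}$ ($w = \frac{1}{3} \cdot 1 = \frac{1}{3} \approx 0.33333$)
$s = 0$ ($s = 5 \cdot 0 = 0$)
$b = 0$
$E{\left(c \right)} = 0$ ($E{\left(c \right)} = c \left(-4\right) \left(-5\right) 0 = c 20 \cdot 0 = c 0 = 0$)
$- 6 E{\left(w \right)} - 49 = \left(-6\right) 0 - 49 = 0 - 49 = -49$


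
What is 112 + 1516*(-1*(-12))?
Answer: 18304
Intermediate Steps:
112 + 1516*(-1*(-12)) = 112 + 1516*12 = 112 + 18192 = 18304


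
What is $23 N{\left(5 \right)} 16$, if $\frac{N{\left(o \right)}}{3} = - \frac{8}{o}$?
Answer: $- \frac{8832}{5} \approx -1766.4$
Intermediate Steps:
$N{\left(o \right)} = - \frac{24}{o}$ ($N{\left(o \right)} = 3 \left(- \frac{8}{o}\right) = - \frac{24}{o}$)
$23 N{\left(5 \right)} 16 = 23 \left(- \frac{24}{5}\right) 16 = \left(- \frac{552}{5}\right) 16 = - \frac{8832}{5}$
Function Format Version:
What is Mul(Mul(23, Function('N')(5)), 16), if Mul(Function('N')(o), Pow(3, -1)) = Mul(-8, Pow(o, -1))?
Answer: Rational(-8832, 5) ≈ -1766.4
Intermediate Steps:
Function('N')(o) = Mul(-24, Pow(o, -1)) (Function('N')(o) = Mul(3, Mul(-8, Pow(o, -1))) = Mul(-24, Pow(o, -1)))
Mul(Mul(23, Function('N')(5)), 16) = Mul(Mul(23, Mul(-24, Pow(5, -1))), 16) = Mul(Mul(23, Mul(-24, Rational(1, 5))), 16) = Mul(Mul(23, Rational(-24, 5)), 16) = Mul(Rational(-552, 5), 16) = Rational(-8832, 5)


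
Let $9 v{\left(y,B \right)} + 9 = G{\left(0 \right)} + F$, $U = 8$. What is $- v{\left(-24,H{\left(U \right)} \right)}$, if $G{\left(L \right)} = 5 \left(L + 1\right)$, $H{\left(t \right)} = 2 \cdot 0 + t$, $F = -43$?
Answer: $\frac{47}{9} \approx 5.2222$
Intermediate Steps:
$H{\left(t \right)} = t$ ($H{\left(t \right)} = 0 + t = t$)
$G{\left(L \right)} = 5 + 5 L$ ($G{\left(L \right)} = 5 \left(1 + L\right) = 5 + 5 L$)
$v{\left(y,B \right)} = - \frac{47}{9}$ ($v{\left(y,B \right)} = -1 + \frac{\left(5 + 5 \cdot 0\right) - 43}{9} = -1 + \frac{\left(5 + 0\right) - 43}{9} = -1 + \frac{5 - 43}{9} = -1 + \frac{1}{9} \left(-38\right) = -1 - \frac{38}{9} = - \frac{47}{9}$)
$- v{\left(-24,H{\left(U \right)} \right)} = \left(-1\right) \left(- \frac{47}{9}\right) = \frac{47}{9}$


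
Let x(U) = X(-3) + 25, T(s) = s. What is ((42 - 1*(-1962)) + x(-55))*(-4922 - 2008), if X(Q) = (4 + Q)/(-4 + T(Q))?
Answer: -14059980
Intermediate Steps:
X(Q) = (4 + Q)/(-4 + Q)
x(U) = 174/7 (x(U) = (4 - 3)/(-4 - 3) + 25 = 1/(-7) + 25 = -⅐*1 + 25 = -⅐ + 25 = 174/7)
((42 - 1*(-1962)) + x(-55))*(-4922 - 2008) = ((42 - 1*(-1962)) + 174/7)*(-4922 - 2008) = ((42 + 1962) + 174/7)*(-6930) = (2004 + 174/7)*(-6930) = (14202/7)*(-6930) = -14059980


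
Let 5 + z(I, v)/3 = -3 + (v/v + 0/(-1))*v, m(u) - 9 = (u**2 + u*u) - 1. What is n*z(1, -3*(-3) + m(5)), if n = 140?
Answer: 24780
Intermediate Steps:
m(u) = 8 + 2*u**2 (m(u) = 9 + ((u**2 + u*u) - 1) = 9 + ((u**2 + u**2) - 1) = 9 + (2*u**2 - 1) = 9 + (-1 + 2*u**2) = 8 + 2*u**2)
z(I, v) = -24 + 3*v (z(I, v) = -15 + 3*(-3 + (v/v + 0/(-1))*v) = -15 + 3*(-3 + (1 + 0*(-1))*v) = -15 + 3*(-3 + (1 + 0)*v) = -15 + 3*(-3 + 1*v) = -15 + 3*(-3 + v) = -15 + (-9 + 3*v) = -24 + 3*v)
n*z(1, -3*(-3) + m(5)) = 140*(-24 + 3*(-3*(-3) + (8 + 2*5**2))) = 140*(-24 + 3*(9 + (8 + 2*25))) = 140*(-24 + 3*(9 + (8 + 50))) = 140*(-24 + 3*(9 + 58)) = 140*(-24 + 3*67) = 140*(-24 + 201) = 140*177 = 24780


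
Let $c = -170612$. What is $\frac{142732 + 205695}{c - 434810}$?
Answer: $- \frac{348427}{605422} \approx -0.57551$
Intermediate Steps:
$\frac{142732 + 205695}{c - 434810} = \frac{142732 + 205695}{-170612 - 434810} = \frac{348427}{-605422} = 348427 \left(- \frac{1}{605422}\right) = - \frac{348427}{605422}$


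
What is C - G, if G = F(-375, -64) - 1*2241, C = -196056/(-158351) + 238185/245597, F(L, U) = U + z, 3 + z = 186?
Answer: 82611573419101/38890530547 ≈ 2124.2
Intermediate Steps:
z = 183 (z = -3 + 186 = 183)
F(L, U) = 183 + U (F(L, U) = U + 183 = 183 + U)
C = 85867598367/38890530547 (C = -196056*(-1/158351) + 238185*(1/245597) = 196056/158351 + 238185/245597 = 85867598367/38890530547 ≈ 2.2079)
G = -2122 (G = (183 - 64) - 1*2241 = 119 - 2241 = -2122)
C - G = 85867598367/38890530547 - 1*(-2122) = 85867598367/38890530547 + 2122 = 82611573419101/38890530547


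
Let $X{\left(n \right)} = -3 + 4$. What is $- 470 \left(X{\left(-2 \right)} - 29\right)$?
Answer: $13160$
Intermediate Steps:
$X{\left(n \right)} = 1$
$- 470 \left(X{\left(-2 \right)} - 29\right) = - 470 \left(1 - 29\right) = \left(-470\right) \left(-28\right) = 13160$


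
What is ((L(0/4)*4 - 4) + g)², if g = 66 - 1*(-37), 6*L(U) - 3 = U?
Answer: 10201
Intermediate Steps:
L(U) = ½ + U/6
g = 103 (g = 66 + 37 = 103)
((L(0/4)*4 - 4) + g)² = (((½ + (0/4)/6)*4 - 4) + 103)² = (((½ + (0*(¼))/6)*4 - 4) + 103)² = (((½ + (⅙)*0)*4 - 4) + 103)² = (((½ + 0)*4 - 4) + 103)² = (((½)*4 - 4) + 103)² = ((2 - 4) + 103)² = (-2 + 103)² = 101² = 10201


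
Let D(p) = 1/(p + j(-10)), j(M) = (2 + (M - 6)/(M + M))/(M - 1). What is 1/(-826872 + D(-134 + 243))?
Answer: -5981/4945521377 ≈ -1.2094e-6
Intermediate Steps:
j(M) = (2 + (-6 + M)/(2*M))/(-1 + M) (j(M) = (2 + (-6 + M)/((2*M)))/(-1 + M) = (2 + (-6 + M)*(1/(2*M)))/(-1 + M) = (2 + (-6 + M)/(2*M))/(-1 + M))
D(p) = 1/(-14/55 + p) (D(p) = 1/(p + (½)*(-6 + 5*(-10))/(-10*(-1 - 10))) = 1/(p + (½)*(-⅒)*(-6 - 50)/(-11)) = 1/(p + (½)*(-⅒)*(-1/11)*(-56)) = 1/(p - 14/55) = 1/(-14/55 + p))
1/(-826872 + D(-134 + 243)) = 1/(-826872 + 55/(-14 + 55*(-134 + 243))) = 1/(-826872 + 55/(-14 + 55*109)) = 1/(-826872 + 55/(-14 + 5995)) = 1/(-826872 + 55/5981) = 1/(-4945521377/5981) = -5981/4945521377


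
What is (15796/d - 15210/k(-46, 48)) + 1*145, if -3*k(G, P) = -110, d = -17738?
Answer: -26410070/97559 ≈ -270.71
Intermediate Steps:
k(G, P) = 110/3 (k(G, P) = -1/3*(-110) = 110/3)
(15796/d - 15210/k(-46, 48)) + 1*145 = (15796/(-17738) - 15210/110/3) + 1*145 = (15796*(-1/17738) - 15210*3/110) + 145 = (-7898/8869 - 4563/11) + 145 = -40556125/97559 + 145 = -26410070/97559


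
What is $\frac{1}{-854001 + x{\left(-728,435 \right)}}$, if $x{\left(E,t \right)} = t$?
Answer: $- \frac{1}{853566} \approx -1.1716 \cdot 10^{-6}$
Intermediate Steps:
$\frac{1}{-854001 + x{\left(-728,435 \right)}} = \frac{1}{-854001 + 435} = \frac{1}{-853566} = - \frac{1}{853566}$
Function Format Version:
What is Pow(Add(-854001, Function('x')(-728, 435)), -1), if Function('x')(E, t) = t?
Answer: Rational(-1, 853566) ≈ -1.1716e-6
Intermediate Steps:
Pow(Add(-854001, Function('x')(-728, 435)), -1) = Pow(Add(-854001, 435), -1) = Pow(-853566, -1) = Rational(-1, 853566)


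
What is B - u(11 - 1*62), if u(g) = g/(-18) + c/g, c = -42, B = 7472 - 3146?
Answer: 440879/102 ≈ 4322.3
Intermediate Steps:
B = 4326
u(g) = -42/g - g/18 (u(g) = g/(-18) - 42/g = g*(-1/18) - 42/g = -g/18 - 42/g = -42/g - g/18)
B - u(11 - 1*62) = 4326 - (-42/(11 - 1*62) - (11 - 1*62)/18) = 4326 - (-42/(11 - 62) - (11 - 62)/18) = 4326 - (-42/(-51) - 1/18*(-51)) = 4326 - (-42*(-1/51) + 17/6) = 4326 - (14/17 + 17/6) = 4326 - 1*373/102 = 4326 - 373/102 = 440879/102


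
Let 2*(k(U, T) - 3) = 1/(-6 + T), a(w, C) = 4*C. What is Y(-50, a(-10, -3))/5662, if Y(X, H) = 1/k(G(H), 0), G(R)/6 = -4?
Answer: 6/99085 ≈ 6.0554e-5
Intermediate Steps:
G(R) = -24 (G(R) = 6*(-4) = -24)
k(U, T) = 3 + 1/(2*(-6 + T))
Y(X, H) = 12/35 (Y(X, H) = 1/((-35 + 6*0)/(2*(-6 + 0))) = 1/((1/2)*(-35 + 0)/(-6)) = 1/((1/2)*(-1/6)*(-35)) = 1/(35/12) = 12/35)
Y(-50, a(-10, -3))/5662 = (12/35)/5662 = (12/35)*(1/5662) = 6/99085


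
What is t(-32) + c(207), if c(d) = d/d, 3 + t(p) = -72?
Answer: -74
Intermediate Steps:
t(p) = -75 (t(p) = -3 - 72 = -75)
c(d) = 1
t(-32) + c(207) = -75 + 1 = -74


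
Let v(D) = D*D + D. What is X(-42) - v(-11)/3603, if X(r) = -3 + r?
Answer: -162245/3603 ≈ -45.031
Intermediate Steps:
v(D) = D + D² (v(D) = D² + D = D + D²)
X(-42) - v(-11)/3603 = (-3 - 42) - (-11*(1 - 11))/3603 = -45 - (-11*(-10))/3603 = -45 - 110/3603 = -162245/3603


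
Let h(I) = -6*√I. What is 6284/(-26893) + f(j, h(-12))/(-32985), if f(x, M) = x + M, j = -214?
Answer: -201522638/887065605 + 4*I*√3/10995 ≈ -0.22718 + 0.00063012*I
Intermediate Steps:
f(x, M) = M + x
6284/(-26893) + f(j, h(-12))/(-32985) = 6284/(-26893) + (-12*I*√3 - 214)/(-32985) = 6284*(-1/26893) + (-12*I*√3 - 214)*(-1/32985) = -6284/26893 + (-12*I*√3 - 214)*(-1/32985) = -6284/26893 + (-214 - 12*I*√3)*(-1/32985) = -6284/26893 + (214/32985 + 4*I*√3/10995) = -201522638/887065605 + 4*I*√3/10995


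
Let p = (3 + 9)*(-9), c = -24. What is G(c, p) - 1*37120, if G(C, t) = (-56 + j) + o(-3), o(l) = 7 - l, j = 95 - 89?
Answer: -37160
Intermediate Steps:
j = 6
p = -108 (p = 12*(-9) = -108)
G(C, t) = -40 (G(C, t) = (-56 + 6) + (7 - 1*(-3)) = -50 + (7 + 3) = -50 + 10 = -40)
G(c, p) - 1*37120 = -40 - 1*37120 = -40 - 37120 = -37160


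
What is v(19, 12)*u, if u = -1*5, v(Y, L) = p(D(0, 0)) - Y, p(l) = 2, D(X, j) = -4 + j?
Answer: 85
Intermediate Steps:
v(Y, L) = 2 - Y
u = -5
v(19, 12)*u = (2 - 1*19)*(-5) = (2 - 19)*(-5) = -17*(-5) = 85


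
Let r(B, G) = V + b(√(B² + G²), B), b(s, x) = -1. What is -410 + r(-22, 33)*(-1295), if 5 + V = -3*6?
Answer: 30670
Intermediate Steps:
V = -23 (V = -5 - 3*6 = -5 - 18 = -23)
r(B, G) = -24 (r(B, G) = -23 - 1 = -24)
-410 + r(-22, 33)*(-1295) = -410 - 24*(-1295) = -410 + 31080 = 30670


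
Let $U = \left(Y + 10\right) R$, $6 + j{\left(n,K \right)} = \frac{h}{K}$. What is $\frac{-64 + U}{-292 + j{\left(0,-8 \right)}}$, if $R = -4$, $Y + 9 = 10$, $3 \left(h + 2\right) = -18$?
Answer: $\frac{4}{11} \approx 0.36364$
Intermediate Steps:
$h = -8$ ($h = -2 + \frac{1}{3} \left(-18\right) = -2 - 6 = -8$)
$Y = 1$ ($Y = -9 + 10 = 1$)
$j{\left(n,K \right)} = -6 - \frac{8}{K}$
$U = -44$ ($U = \left(1 + 10\right) \left(-4\right) = 11 \left(-4\right) = -44$)
$\frac{-64 + U}{-292 + j{\left(0,-8 \right)}} = \frac{-64 - 44}{-292 - \left(6 + \frac{8}{-8}\right)} = - \frac{108}{-292 - 5} = - \frac{108}{-297} = \left(-108\right) \left(- \frac{1}{297}\right) = \frac{4}{11}$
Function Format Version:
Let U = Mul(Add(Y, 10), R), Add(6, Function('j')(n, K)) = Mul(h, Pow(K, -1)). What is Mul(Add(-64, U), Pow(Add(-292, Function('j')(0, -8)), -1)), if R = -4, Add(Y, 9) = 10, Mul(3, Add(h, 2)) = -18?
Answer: Rational(4, 11) ≈ 0.36364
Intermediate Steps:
h = -8 (h = Add(-2, Mul(Rational(1, 3), -18)) = Add(-2, -6) = -8)
Y = 1 (Y = Add(-9, 10) = 1)
Function('j')(n, K) = Add(-6, Mul(-8, Pow(K, -1)))
U = -44 (U = Mul(Add(1, 10), -4) = Mul(11, -4) = -44)
Mul(Add(-64, U), Pow(Add(-292, Function('j')(0, -8)), -1)) = Mul(Add(-64, -44), Pow(Add(-292, Add(-6, Mul(-8, Pow(-8, -1)))), -1)) = Mul(-108, Pow(Add(-292, Add(-6, Mul(-8, Rational(-1, 8)))), -1)) = Mul(-108, Pow(Add(-292, Add(-6, 1)), -1)) = Mul(-108, Pow(Add(-292, -5), -1)) = Mul(-108, Pow(-297, -1)) = Mul(-108, Rational(-1, 297)) = Rational(4, 11)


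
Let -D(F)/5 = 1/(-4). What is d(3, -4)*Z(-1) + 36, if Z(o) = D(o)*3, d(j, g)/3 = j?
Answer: 279/4 ≈ 69.750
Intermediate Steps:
D(F) = 5/4 (D(F) = -5/(-4) = -5*(-¼) = 5/4)
d(j, g) = 3*j
Z(o) = 15/4 (Z(o) = (5/4)*3 = 15/4)
d(3, -4)*Z(-1) + 36 = (3*3)*(15/4) + 36 = 9*(15/4) + 36 = 135/4 + 36 = 279/4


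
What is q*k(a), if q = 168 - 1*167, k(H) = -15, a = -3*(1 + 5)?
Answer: -15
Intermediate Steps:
a = -18 (a = -3*6 = -18)
q = 1 (q = 168 - 167 = 1)
q*k(a) = 1*(-15) = -15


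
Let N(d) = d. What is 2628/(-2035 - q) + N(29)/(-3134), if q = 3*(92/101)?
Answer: -837819871/645011674 ≈ -1.2989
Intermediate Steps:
q = 276/101 (q = 3*(92*(1/101)) = 3*(92/101) = 276/101 ≈ 2.7327)
2628/(-2035 - q) + N(29)/(-3134) = 2628/(-2035 - 1*276/101) + 29/(-3134) = 2628/(-2035 - 276/101) + 29*(-1/3134) = 2628/(-205811/101) - 29/3134 = 2628*(-101/205811) - 29/3134 = -265428/205811 - 29/3134 = -837819871/645011674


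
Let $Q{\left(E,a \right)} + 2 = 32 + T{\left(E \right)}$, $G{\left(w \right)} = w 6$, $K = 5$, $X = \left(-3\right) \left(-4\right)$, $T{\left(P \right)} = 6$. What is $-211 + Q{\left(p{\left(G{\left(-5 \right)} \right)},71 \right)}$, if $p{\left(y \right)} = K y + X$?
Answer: $-175$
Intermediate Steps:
$X = 12$
$G{\left(w \right)} = 6 w$
$p{\left(y \right)} = 12 + 5 y$ ($p{\left(y \right)} = 5 y + 12 = 12 + 5 y$)
$Q{\left(E,a \right)} = 36$ ($Q{\left(E,a \right)} = -2 + \left(32 + 6\right) = -2 + 38 = 36$)
$-211 + Q{\left(p{\left(G{\left(-5 \right)} \right)},71 \right)} = -211 + 36 = -175$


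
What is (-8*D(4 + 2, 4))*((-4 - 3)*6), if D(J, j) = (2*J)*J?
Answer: 24192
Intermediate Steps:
D(J, j) = 2*J**2
(-8*D(4 + 2, 4))*((-4 - 3)*6) = (-16*(4 + 2)**2)*((-4 - 3)*6) = (-16*6**2)*(-7*6) = -16*36*(-42) = -8*72*(-42) = -576*(-42) = 24192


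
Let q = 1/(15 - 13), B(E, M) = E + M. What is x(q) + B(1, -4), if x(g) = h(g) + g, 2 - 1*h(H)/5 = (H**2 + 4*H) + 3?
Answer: -75/4 ≈ -18.750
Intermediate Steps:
q = 1/2 ≈ 0.50000
h(H) = -5 - 20*H - 5*H**2 (h(H) = 10 - 5*((H**2 + 4*H) + 3) = 10 - 5*(3 + H**2 + 4*H) = 10 + (-15 - 20*H - 5*H**2) = -5 - 20*H - 5*H**2)
x(g) = -5 - 19*g - 5*g**2 (x(g) = (-5 - 20*g - 5*g**2) + g = -5 - 19*g - 5*g**2)
x(q) + B(1, -4) = (-5 - 19*1/2 - 5*(1/2)**2) + (1 - 4) = (-5 - 19/2 - 5*1/4) - 3 = (-5 - 19/2 - 5/4) - 3 = -63/4 - 3 = -75/4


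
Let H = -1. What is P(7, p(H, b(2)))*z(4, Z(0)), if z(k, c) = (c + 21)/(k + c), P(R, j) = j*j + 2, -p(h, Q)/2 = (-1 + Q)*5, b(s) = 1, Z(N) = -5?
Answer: -32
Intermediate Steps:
p(h, Q) = 10 - 10*Q (p(h, Q) = -2*(-1 + Q)*5 = -2*(-5 + 5*Q) = 10 - 10*Q)
P(R, j) = 2 + j**2 (P(R, j) = j**2 + 2 = 2 + j**2)
z(k, c) = (21 + c)/(c + k)
P(7, p(H, b(2)))*z(4, Z(0)) = (2 + (10 - 10*1)**2)*((21 - 5)/(-5 + 4)) = (2 + (10 - 10)**2)*(16/(-1)) = (2 + 0**2)*(-1*16) = (2 + 0)*(-16) = 2*(-16) = -32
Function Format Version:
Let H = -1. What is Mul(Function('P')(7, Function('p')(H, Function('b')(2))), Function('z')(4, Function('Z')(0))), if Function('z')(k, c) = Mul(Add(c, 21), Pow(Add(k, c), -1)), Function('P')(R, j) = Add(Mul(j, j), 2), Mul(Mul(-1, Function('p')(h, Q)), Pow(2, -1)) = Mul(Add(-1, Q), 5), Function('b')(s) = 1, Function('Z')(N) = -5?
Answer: -32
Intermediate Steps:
Function('p')(h, Q) = Add(10, Mul(-10, Q)) (Function('p')(h, Q) = Mul(-2, Mul(Add(-1, Q), 5)) = Mul(-2, Add(-5, Mul(5, Q))) = Add(10, Mul(-10, Q)))
Function('P')(R, j) = Add(2, Pow(j, 2)) (Function('P')(R, j) = Add(Pow(j, 2), 2) = Add(2, Pow(j, 2)))
Function('z')(k, c) = Mul(Pow(Add(c, k), -1), Add(21, c)) (Function('z')(k, c) = Mul(Add(21, c), Pow(Add(c, k), -1)) = Mul(Pow(Add(c, k), -1), Add(21, c)))
Mul(Function('P')(7, Function('p')(H, Function('b')(2))), Function('z')(4, Function('Z')(0))) = Mul(Add(2, Pow(Add(10, Mul(-10, 1)), 2)), Mul(Pow(Add(-5, 4), -1), Add(21, -5))) = Mul(Add(2, Pow(Add(10, -10), 2)), Mul(Pow(-1, -1), 16)) = Mul(Add(2, Pow(0, 2)), Mul(-1, 16)) = Mul(Add(2, 0), -16) = Mul(2, -16) = -32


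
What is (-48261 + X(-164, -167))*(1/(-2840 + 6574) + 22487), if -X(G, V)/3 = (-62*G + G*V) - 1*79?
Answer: -6746369114814/1867 ≈ -3.6135e+9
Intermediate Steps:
X(G, V) = 237 + 186*G - 3*G*V (X(G, V) = -3*((-62*G + G*V) - 1*79) = -3*((-62*G + G*V) - 79) = -3*(-79 - 62*G + G*V) = 237 + 186*G - 3*G*V)
(-48261 + X(-164, -167))*(1/(-2840 + 6574) + 22487) = (-48261 + (237 + 186*(-164) - 3*(-164)*(-167)))*(1/(-2840 + 6574) + 22487) = (-48261 + (237 - 30504 - 82164))*(1/3734 + 22487) = (-48261 - 112431)*(1/3734 + 22487) = -160692*83966459/3734 = -6746369114814/1867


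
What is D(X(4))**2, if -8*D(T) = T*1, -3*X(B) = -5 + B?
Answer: 1/576 ≈ 0.0017361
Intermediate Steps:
X(B) = 5/3 - B/3 (X(B) = -(-5 + B)/3 = 5/3 - B/3)
D(T) = -T/8
D(X(4))**2 = (-(5/3 - 1/3*4)/8)**2 = (-(5/3 - 4/3)/8)**2 = (-1/8*1/3)**2 = (-1/24)**2 = 1/576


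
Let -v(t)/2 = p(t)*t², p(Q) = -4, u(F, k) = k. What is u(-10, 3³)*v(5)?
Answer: 5400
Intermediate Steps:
v(t) = 8*t² (v(t) = -(-8)*t² = 8*t²)
u(-10, 3³)*v(5) = 3³*(8*5²) = 27*(8*25) = 27*200 = 5400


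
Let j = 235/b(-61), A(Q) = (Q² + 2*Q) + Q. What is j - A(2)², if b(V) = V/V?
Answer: 135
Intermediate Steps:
A(Q) = Q² + 3*Q
b(V) = 1
j = 235 (j = 235/1 = 235*1 = 235)
j - A(2)² = 235 - (2*(3 + 2))² = 235 - (2*5)² = 235 - 1*10² = 235 - 1*100 = 235 - 100 = 135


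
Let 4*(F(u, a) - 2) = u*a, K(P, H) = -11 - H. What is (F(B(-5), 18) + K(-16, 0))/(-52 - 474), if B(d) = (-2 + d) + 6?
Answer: 27/1052 ≈ 0.025665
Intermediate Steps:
B(d) = 4 + d
F(u, a) = 2 + a*u/4 (F(u, a) = 2 + (u*a)/4 = 2 + (a*u)/4 = 2 + a*u/4)
(F(B(-5), 18) + K(-16, 0))/(-52 - 474) = ((2 + (¼)*18*(4 - 5)) + (-11 - 1*0))/(-52 - 474) = ((2 + (¼)*18*(-1)) + (-11 + 0))/(-526) = ((2 - 9/2) - 11)*(-1/526) = (-5/2 - 11)*(-1/526) = -27/2*(-1/526) = 27/1052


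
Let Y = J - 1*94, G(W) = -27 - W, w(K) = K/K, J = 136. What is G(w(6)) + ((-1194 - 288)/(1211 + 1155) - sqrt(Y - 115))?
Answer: -2605/91 - I*sqrt(73) ≈ -28.626 - 8.544*I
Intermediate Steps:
w(K) = 1
Y = 42 (Y = 136 - 1*94 = 136 - 94 = 42)
G(w(6)) + ((-1194 - 288)/(1211 + 1155) - sqrt(Y - 115)) = (-27 - 1*1) + ((-1194 - 288)/(1211 + 1155) - sqrt(42 - 115)) = (-27 - 1) + (-1482/2366 - sqrt(-73)) = -28 + (-1482*1/2366 - I*sqrt(73)) = -28 + (-57/91 - I*sqrt(73)) = -2605/91 - I*sqrt(73)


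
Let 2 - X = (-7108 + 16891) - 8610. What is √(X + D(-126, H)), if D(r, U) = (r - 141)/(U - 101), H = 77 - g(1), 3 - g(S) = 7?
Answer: 13*I*√685/10 ≈ 34.024*I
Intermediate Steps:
g(S) = -4 (g(S) = 3 - 1*7 = 3 - 7 = -4)
H = 81 (H = 77 - 1*(-4) = 77 + 4 = 81)
D(r, U) = (-141 + r)/(-101 + U)
X = -1171 (X = 2 - ((-7108 + 16891) - 8610) = 2 - (9783 - 8610) = 2 - 1*1173 = 2 - 1173 = -1171)
√(X + D(-126, H)) = √(-1171 + (-141 - 126)/(-101 + 81)) = √(-1171 - 267/(-20)) = √(-1171 - 1/20*(-267)) = √(-1171 + 267/20) = √(-23153/20) = 13*I*√685/10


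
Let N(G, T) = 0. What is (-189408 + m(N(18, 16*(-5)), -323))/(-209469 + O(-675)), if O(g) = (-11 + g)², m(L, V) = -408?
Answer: -189816/261127 ≈ -0.72691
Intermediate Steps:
(-189408 + m(N(18, 16*(-5)), -323))/(-209469 + O(-675)) = (-189408 - 408)/(-209469 + (-11 - 675)²) = -189816/(-209469 + (-686)²) = -189816/(-209469 + 470596) = -189816/261127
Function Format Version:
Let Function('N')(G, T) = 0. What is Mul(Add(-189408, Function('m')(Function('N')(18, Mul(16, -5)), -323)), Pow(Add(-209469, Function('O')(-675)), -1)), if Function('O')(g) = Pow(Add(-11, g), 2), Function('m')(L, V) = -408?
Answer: Rational(-189816, 261127) ≈ -0.72691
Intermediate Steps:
Mul(Add(-189408, Function('m')(Function('N')(18, Mul(16, -5)), -323)), Pow(Add(-209469, Function('O')(-675)), -1)) = Mul(Add(-189408, -408), Pow(Add(-209469, Pow(Add(-11, -675), 2)), -1)) = Mul(-189816, Pow(Add(-209469, Pow(-686, 2)), -1)) = Mul(-189816, Pow(Add(-209469, 470596), -1)) = Mul(-189816, Pow(261127, -1)) = Mul(-189816, Rational(1, 261127)) = Rational(-189816, 261127)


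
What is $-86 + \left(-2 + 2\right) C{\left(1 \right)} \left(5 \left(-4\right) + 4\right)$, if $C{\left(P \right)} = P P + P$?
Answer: $-86$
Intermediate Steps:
$C{\left(P \right)} = P + P^{2}$ ($C{\left(P \right)} = P^{2} + P = P + P^{2}$)
$-86 + \left(-2 + 2\right) C{\left(1 \right)} \left(5 \left(-4\right) + 4\right) = -86 + \left(-2 + 2\right) 1 \left(1 + 1\right) \left(5 \left(-4\right) + 4\right) = -86 + 0 \cdot 1 \cdot 2 \left(-20 + 4\right) = -86 + 0 \cdot 2 \left(-16\right) = -86 + 0 \left(-16\right) = -86 + 0 = -86$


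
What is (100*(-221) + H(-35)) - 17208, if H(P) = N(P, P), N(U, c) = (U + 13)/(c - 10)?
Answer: -1768838/45 ≈ -39308.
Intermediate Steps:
N(U, c) = (13 + U)/(-10 + c)
H(P) = (13 + P)/(-10 + P)
(100*(-221) + H(-35)) - 17208 = (100*(-221) + (13 - 35)/(-10 - 35)) - 17208 = (-22100 - 22/(-45)) - 17208 = (-22100 - 1/45*(-22)) - 17208 = (-22100 + 22/45) - 17208 = -994478/45 - 17208 = -1768838/45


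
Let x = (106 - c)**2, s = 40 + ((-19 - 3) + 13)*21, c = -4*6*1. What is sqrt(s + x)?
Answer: sqrt(16751) ≈ 129.43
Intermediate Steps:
c = -24 (c = -24*1 = -24)
s = -149 (s = 40 + (-22 + 13)*21 = 40 - 9*21 = 40 - 189 = -149)
x = 16900 (x = (106 - 1*(-24))**2 = (106 + 24)**2 = 130**2 = 16900)
sqrt(s + x) = sqrt(-149 + 16900) = sqrt(16751)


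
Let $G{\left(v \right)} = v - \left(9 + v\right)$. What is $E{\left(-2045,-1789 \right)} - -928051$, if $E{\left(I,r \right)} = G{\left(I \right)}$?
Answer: $928042$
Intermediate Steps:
$G{\left(v \right)} = -9$
$E{\left(I,r \right)} = -9$
$E{\left(-2045,-1789 \right)} - -928051 = -9 - -928051 = -9 + 928051 = 928042$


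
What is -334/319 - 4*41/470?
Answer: -104648/74965 ≈ -1.3960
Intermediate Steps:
-334/319 - 4*41/470 = -334*1/319 - 164*1/470 = -334/319 - 82/235 = -104648/74965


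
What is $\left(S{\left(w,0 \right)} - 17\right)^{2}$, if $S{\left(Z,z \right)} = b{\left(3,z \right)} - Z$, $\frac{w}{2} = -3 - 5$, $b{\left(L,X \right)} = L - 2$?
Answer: $0$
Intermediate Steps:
$b{\left(L,X \right)} = -2 + L$ ($b{\left(L,X \right)} = L - 2 = -2 + L$)
$w = -16$ ($w = 2 \left(-3 - 5\right) = 2 \left(-8\right) = -16$)
$S{\left(Z,z \right)} = 1 - Z$ ($S{\left(Z,z \right)} = \left(-2 + 3\right) - Z = 1 - Z$)
$\left(S{\left(w,0 \right)} - 17\right)^{2} = \left(\left(1 - -16\right) - 17\right)^{2} = \left(\left(1 + 16\right) - 17\right)^{2} = \left(17 - 17\right)^{2} = 0^{2} = 0$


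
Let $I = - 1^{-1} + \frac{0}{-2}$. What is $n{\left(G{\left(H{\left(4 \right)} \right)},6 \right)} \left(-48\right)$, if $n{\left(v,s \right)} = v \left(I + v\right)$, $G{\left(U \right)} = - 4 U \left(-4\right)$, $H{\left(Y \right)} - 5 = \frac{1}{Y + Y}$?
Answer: $-318816$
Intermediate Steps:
$H{\left(Y \right)} = 5 + \frac{1}{2 Y}$ ($H{\left(Y \right)} = 5 + \frac{1}{Y + Y} = 5 + \frac{1}{2 Y}$)
$I = -1$ ($I = \left(-1\right) 1 + 0 \left(- \frac{1}{2}\right) = -1 + 0 = -1$)
$G{\left(U \right)} = 16 U$
$n{\left(v,s \right)} = v \left(-1 + v\right)$
$n{\left(G{\left(H{\left(4 \right)} \right)},6 \right)} \left(-48\right) = 16 \left(5 + \frac{1}{2 \cdot 4}\right) \left(-1 + 16 \left(5 + \frac{1}{2 \cdot 4}\right)\right) \left(-48\right) = 16 \left(5 + \frac{1}{2} \cdot \frac{1}{4}\right) \left(-1 + 16 \left(5 + \frac{1}{2} \cdot \frac{1}{4}\right)\right) \left(-48\right) = 16 \left(5 + \frac{1}{8}\right) \left(-1 + 16 \left(5 + \frac{1}{8}\right)\right) \left(-48\right) = 16 \cdot \frac{41}{8} \left(-1 + 16 \cdot \frac{41}{8}\right) \left(-48\right) = 82 \left(-1 + 82\right) \left(-48\right) = 82 \cdot 81 \left(-48\right) = 6642 \left(-48\right) = -318816$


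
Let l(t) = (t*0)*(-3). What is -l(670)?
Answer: 0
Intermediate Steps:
l(t) = 0 (l(t) = 0*(-3) = 0)
-l(670) = -1*0 = 0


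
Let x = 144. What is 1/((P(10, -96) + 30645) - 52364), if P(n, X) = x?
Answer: -1/21575 ≈ -4.6350e-5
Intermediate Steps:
P(n, X) = 144
1/((P(10, -96) + 30645) - 52364) = 1/((144 + 30645) - 52364) = 1/(30789 - 52364) = 1/(-21575) = -1/21575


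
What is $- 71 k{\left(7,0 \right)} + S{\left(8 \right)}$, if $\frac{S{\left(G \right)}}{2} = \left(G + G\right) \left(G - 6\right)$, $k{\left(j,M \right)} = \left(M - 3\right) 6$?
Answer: $1342$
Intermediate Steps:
$k{\left(j,M \right)} = -18 + 6 M$ ($k{\left(j,M \right)} = \left(-3 + M\right) 6 = -18 + 6 M$)
$S{\left(G \right)} = 4 G \left(-6 + G\right)$ ($S{\left(G \right)} = 2 \left(G + G\right) \left(G - 6\right) = 2 \cdot 2 G \left(G - 6\right) = 2 \cdot 2 G \left(-6 + G\right) = 4 G \left(-6 + G\right)$)
$- 71 k{\left(7,0 \right)} + S{\left(8 \right)} = - 71 \left(-18 + 6 \cdot 0\right) + 4 \cdot 8 \left(-6 + 8\right) = - 71 \left(-18 + 0\right) + 4 \cdot 8 \cdot 2 = \left(-71\right) \left(-18\right) + 64 = 1278 + 64 = 1342$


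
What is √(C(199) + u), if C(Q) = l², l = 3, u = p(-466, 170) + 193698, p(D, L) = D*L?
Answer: √114487 ≈ 338.36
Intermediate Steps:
u = 114478 (u = -466*170 + 193698 = -79220 + 193698 = 114478)
C(Q) = 9 (C(Q) = 3² = 9)
√(C(199) + u) = √(9 + 114478) = √114487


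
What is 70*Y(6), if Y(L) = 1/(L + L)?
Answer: 35/6 ≈ 5.8333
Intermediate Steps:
Y(L) = 1/(2*L)
70*Y(6) = 70*((1/2)/6) = 70*((1/2)*(1/6)) = 70*(1/12) = 35/6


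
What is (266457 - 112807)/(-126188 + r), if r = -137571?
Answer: -153650/263759 ≈ -0.58254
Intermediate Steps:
(266457 - 112807)/(-126188 + r) = (266457 - 112807)/(-126188 - 137571) = 153650/(-263759) = 153650*(-1/263759) = -153650/263759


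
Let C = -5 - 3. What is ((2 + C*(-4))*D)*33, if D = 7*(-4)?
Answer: -31416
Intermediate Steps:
C = -8
D = -28
((2 + C*(-4))*D)*33 = ((2 - 8*(-4))*(-28))*33 = ((2 + 32)*(-28))*33 = (34*(-28))*33 = -952*33 = -31416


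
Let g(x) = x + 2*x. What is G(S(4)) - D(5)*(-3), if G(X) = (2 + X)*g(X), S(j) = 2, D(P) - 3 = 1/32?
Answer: 1059/32 ≈ 33.094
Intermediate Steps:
D(P) = 97/32 (D(P) = 3 + 1/32 = 97/32)
g(x) = 3*x
G(X) = 3*X*(2 + X) (G(X) = (2 + X)*(3*X) = 3*X*(2 + X))
G(S(4)) - D(5)*(-3) = 3*2*(2 + 2) - 97*(-3)/32 = 3*2*4 - 1*(-291/32) = 24 + 291/32 = 1059/32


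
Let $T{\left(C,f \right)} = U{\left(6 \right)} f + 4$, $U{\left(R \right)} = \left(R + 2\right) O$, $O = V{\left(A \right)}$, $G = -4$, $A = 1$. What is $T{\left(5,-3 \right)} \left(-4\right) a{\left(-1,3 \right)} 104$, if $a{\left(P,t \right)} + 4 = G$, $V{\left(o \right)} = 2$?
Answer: $-146432$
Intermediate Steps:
$O = 2$
$a{\left(P,t \right)} = -8$ ($a{\left(P,t \right)} = -4 - 4 = -8$)
$U{\left(R \right)} = 4 + 2 R$ ($U{\left(R \right)} = \left(R + 2\right) 2 = \left(2 + R\right) 2 = 4 + 2 R$)
$T{\left(C,f \right)} = 4 + 16 f$ ($T{\left(C,f \right)} = \left(4 + 2 \cdot 6\right) f + 4 = \left(4 + 12\right) f + 4 = 16 f + 4 = 4 + 16 f$)
$T{\left(5,-3 \right)} \left(-4\right) a{\left(-1,3 \right)} 104 = \left(4 + 16 \left(-3\right)\right) \left(-4\right) \left(-8\right) 104 = \left(4 - 48\right) \left(-4\right) \left(-8\right) 104 = \left(-44\right) \left(-4\right) \left(-8\right) 104 = 176 \left(-8\right) 104 = \left(-1408\right) 104 = -146432$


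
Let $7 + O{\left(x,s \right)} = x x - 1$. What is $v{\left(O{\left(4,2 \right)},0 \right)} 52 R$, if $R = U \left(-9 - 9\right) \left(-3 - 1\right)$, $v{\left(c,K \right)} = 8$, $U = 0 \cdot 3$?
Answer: $0$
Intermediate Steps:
$U = 0$
$O{\left(x,s \right)} = -8 + x^{2}$ ($O{\left(x,s \right)} = -7 + \left(x x - 1\right) = -7 + \left(x^{2} - 1\right) = -7 + \left(-1 + x^{2}\right) = -8 + x^{2}$)
$R = 0$ ($R = 0 \left(-9 - 9\right) \left(-3 - 1\right) = 0 \left(\left(-18\right) \left(-4\right)\right) = 0 \cdot 72 = 0$)
$v{\left(O{\left(4,2 \right)},0 \right)} 52 R = 8 \cdot 52 \cdot 0 = 416 \cdot 0 = 0$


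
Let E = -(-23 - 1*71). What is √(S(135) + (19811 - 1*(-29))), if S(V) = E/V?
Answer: √40177410/45 ≈ 140.86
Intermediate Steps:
E = 94 (E = -(-23 - 71) = -1*(-94) = 94)
S(V) = 94/V
√(S(135) + (19811 - 1*(-29))) = √(94/135 + (19811 - 1*(-29))) = √(94*(1/135) + (19811 + 29)) = √(94/135 + 19840) = √(2678494/135) = √40177410/45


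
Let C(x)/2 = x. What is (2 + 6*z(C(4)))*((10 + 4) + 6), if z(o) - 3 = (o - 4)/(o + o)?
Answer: 430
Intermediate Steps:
C(x) = 2*x
z(o) = 3 + (-4 + o)/(2*o) (z(o) = 3 + (o - 4)/(o + o) = 3 + (-4 + o)/((2*o)) = 3 + (-4 + o)*(1/(2*o)) = 3 + (-4 + o)/(2*o))
(2 + 6*z(C(4)))*((10 + 4) + 6) = (2 + 6*(7/2 - 2/(2*4)))*((10 + 4) + 6) = (2 + 6*(7/2 - 2/8))*(14 + 6) = (2 + 6*(7/2 - 2*⅛))*20 = (2 + 6*(7/2 - ¼))*20 = (2 + 6*(13/4))*20 = (2 + 39/2)*20 = (43/2)*20 = 430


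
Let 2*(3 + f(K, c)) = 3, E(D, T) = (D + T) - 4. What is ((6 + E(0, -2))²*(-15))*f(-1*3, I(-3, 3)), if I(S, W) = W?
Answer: 0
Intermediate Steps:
E(D, T) = -4 + D + T
f(K, c) = -3/2 (f(K, c) = -3 + (½)*3 = -3 + 3/2 = -3/2)
((6 + E(0, -2))²*(-15))*f(-1*3, I(-3, 3)) = ((6 + (-4 + 0 - 2))²*(-15))*(-3/2) = ((6 - 6)²*(-15))*(-3/2) = (0²*(-15))*(-3/2) = (0*(-15))*(-3/2) = 0*(-3/2) = 0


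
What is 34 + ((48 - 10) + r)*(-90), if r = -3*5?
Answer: -2036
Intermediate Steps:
r = -15
34 + ((48 - 10) + r)*(-90) = 34 + ((48 - 10) - 15)*(-90) = 34 + (38 - 15)*(-90) = 34 + 23*(-90) = 34 - 2070 = -2036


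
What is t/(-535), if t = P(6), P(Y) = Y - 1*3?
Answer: -3/535 ≈ -0.0056075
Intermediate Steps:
P(Y) = -3 + Y (P(Y) = Y - 3 = -3 + Y)
t = 3 (t = -3 + 6 = 3)
t/(-535) = 3/(-535) = 3*(-1/535) = -3/535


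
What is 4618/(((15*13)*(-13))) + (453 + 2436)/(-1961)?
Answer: -16379513/4971135 ≈ -3.2949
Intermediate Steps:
4618/(((15*13)*(-13))) + (453 + 2436)/(-1961) = 4618/((195*(-13))) + 2889*(-1/1961) = 4618/(-2535) - 2889/1961 = 4618*(-1/2535) - 2889/1961 = -4618/2535 - 2889/1961 = -16379513/4971135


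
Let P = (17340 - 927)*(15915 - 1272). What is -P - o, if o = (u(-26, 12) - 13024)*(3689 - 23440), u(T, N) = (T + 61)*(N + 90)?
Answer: -427061513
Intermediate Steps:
u(T, N) = (61 + T)*(90 + N)
o = 186725954 (o = ((5490 + 61*12 + 90*(-26) + 12*(-26)) - 13024)*(3689 - 23440) = ((5490 + 732 - 2340 - 312) - 13024)*(-19751) = (3570 - 13024)*(-19751) = -9454*(-19751) = 186725954)
P = 240335559 (P = 16413*14643 = 240335559)
-P - o = -1*240335559 - 1*186725954 = -240335559 - 186725954 = -427061513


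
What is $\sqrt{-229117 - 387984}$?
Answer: $i \sqrt{617101} \approx 785.56 i$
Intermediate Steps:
$\sqrt{-229117 - 387984} = \sqrt{-617101} = i \sqrt{617101}$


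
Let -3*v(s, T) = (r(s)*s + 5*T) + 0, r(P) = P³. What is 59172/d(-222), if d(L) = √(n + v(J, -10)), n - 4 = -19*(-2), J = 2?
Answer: 14793*√30/10 ≈ 8102.5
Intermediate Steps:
n = 42 (n = 4 - 19*(-2) = 4 + 38 = 42)
v(s, T) = -5*T/3 - s⁴/3 (v(s, T) = -((s³*s + 5*T) + 0)/3 = -((s⁴ + 5*T) + 0)/3 = -(s⁴ + 5*T)/3 = -5*T/3 - s⁴/3)
d(L) = 4*√30/3 (d(L) = √(42 + (-5/3*(-10) - ⅓*2⁴)) = √(42 + (50/3 - ⅓*16)) = √(42 + (50/3 - 16/3)) = √(42 + 34/3) = √(160/3) = 4*√30/3)
59172/d(-222) = 59172/((4*√30/3)) = 59172*(√30/40) = 14793*√30/10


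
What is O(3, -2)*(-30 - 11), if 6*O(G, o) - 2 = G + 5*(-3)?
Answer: 205/3 ≈ 68.333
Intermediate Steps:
O(G, o) = -13/6 + G/6 (O(G, o) = ⅓ + (G + 5*(-3))/6 = ⅓ + (G - 15)/6 = ⅓ + (-15 + G)/6 = ⅓ + (-5/2 + G/6) = -13/6 + G/6)
O(3, -2)*(-30 - 11) = (-13/6 + (⅙)*3)*(-30 - 11) = (-13/6 + ½)*(-41) = -5/3*(-41) = 205/3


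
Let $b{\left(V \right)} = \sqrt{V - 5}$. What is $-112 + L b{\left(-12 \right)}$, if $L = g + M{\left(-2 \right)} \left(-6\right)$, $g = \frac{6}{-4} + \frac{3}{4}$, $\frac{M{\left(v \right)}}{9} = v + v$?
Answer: $-112 + \frac{861 i \sqrt{17}}{4} \approx -112.0 + 887.5 i$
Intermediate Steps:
$M{\left(v \right)} = 18 v$ ($M{\left(v \right)} = 9 \left(v + v\right) = 9 \cdot 2 v = 18 v$)
$g = - \frac{3}{4}$ ($g = 6 \left(- \frac{1}{4}\right) + 3 \cdot \frac{1}{4} = - \frac{3}{2} + \frac{3}{4} = - \frac{3}{4} \approx -0.75$)
$L = \frac{861}{4}$ ($L = - \frac{3}{4} + 18 \left(-2\right) \left(-6\right) = - \frac{3}{4} - -216 = - \frac{3}{4} + 216 = \frac{861}{4} \approx 215.25$)
$b{\left(V \right)} = \sqrt{-5 + V}$
$-112 + L b{\left(-12 \right)} = -112 + \frac{861 \sqrt{-5 - 12}}{4} = -112 + \frac{861 \sqrt{-17}}{4} = -112 + \frac{861 i \sqrt{17}}{4}$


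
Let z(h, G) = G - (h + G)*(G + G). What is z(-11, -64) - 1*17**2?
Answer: -9953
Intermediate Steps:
z(h, G) = G - 2*G*(G + h) (z(h, G) = G - (G + h)*2*G = G - 2*G*(G + h))
z(-11, -64) - 1*17**2 = -64*(1 - 2*(-64) - 2*(-11)) - 1*17**2 = -64*(1 + 128 + 22) - 1*289 = -64*151 - 289 = -9664 - 289 = -9953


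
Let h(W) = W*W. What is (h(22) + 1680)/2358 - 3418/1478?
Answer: -1215313/871281 ≈ -1.3949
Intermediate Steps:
h(W) = W**2
(h(22) + 1680)/2358 - 3418/1478 = (22**2 + 1680)/2358 - 3418/1478 = (484 + 1680)*(1/2358) - 3418*1/1478 = 2164*(1/2358) - 1709/739 = 1082/1179 - 1709/739 = -1215313/871281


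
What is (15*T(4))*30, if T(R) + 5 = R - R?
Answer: -2250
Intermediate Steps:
T(R) = -5 (T(R) = -5 + (R - R) = -5 + 0 = -5)
(15*T(4))*30 = (15*(-5))*30 = -75*30 = -2250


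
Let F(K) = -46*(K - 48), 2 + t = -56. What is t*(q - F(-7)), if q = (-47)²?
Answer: 18618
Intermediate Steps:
t = -58 (t = -2 - 56 = -58)
q = 2209
F(K) = 2208 - 46*K (F(K) = -46*(-48 + K) = 2208 - 46*K)
t*(q - F(-7)) = -58*(2209 - (2208 - 46*(-7))) = -58*(2209 - (2208 + 322)) = -58*(2209 - 1*2530) = -58*(2209 - 2530) = -58*(-321) = 18618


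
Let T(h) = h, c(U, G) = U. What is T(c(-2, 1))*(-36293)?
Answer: 72586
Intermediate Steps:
T(c(-2, 1))*(-36293) = -2*(-36293) = 72586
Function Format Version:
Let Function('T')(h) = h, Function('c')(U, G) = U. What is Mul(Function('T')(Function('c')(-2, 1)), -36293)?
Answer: 72586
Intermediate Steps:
Mul(Function('T')(Function('c')(-2, 1)), -36293) = Mul(-2, -36293) = 72586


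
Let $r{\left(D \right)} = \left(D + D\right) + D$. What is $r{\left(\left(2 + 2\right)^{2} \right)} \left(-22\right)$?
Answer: $-1056$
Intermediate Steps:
$r{\left(D \right)} = 3 D$ ($r{\left(D \right)} = 2 D + D = 3 D$)
$r{\left(\left(2 + 2\right)^{2} \right)} \left(-22\right) = 3 \left(2 + 2\right)^{2} \left(-22\right) = 3 \cdot 4^{2} \left(-22\right) = 3 \cdot 16 \left(-22\right) = 48 \left(-22\right) = -1056$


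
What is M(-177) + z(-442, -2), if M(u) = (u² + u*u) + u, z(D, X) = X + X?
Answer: 62477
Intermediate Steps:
z(D, X) = 2*X
M(u) = u + 2*u² (M(u) = (u² + u²) + u = 2*u² + u = u + 2*u²)
M(-177) + z(-442, -2) = -177*(1 + 2*(-177)) + 2*(-2) = -177*(1 - 354) - 4 = -177*(-353) - 4 = 62481 - 4 = 62477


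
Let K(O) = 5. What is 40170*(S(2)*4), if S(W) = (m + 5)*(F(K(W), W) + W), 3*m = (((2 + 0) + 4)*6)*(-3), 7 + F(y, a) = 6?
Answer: -4981080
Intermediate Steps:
F(y, a) = -1 (F(y, a) = -7 + 6 = -1)
m = -36 (m = ((((2 + 0) + 4)*6)*(-3))/3 = (((2 + 4)*6)*(-3))/3 = ((6*6)*(-3))/3 = (36*(-3))/3 = (⅓)*(-108) = -36)
S(W) = 31 - 31*W (S(W) = (-36 + 5)*(-1 + W) = -31*(-1 + W) = 31 - 31*W)
40170*(S(2)*4) = 40170*((31 - 31*2)*4) = 40170*((31 - 62)*4) = 40170*(-31*4) = 40170*(-124) = -4981080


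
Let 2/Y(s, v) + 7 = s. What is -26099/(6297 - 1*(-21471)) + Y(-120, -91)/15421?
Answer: -51114085769/54382711656 ≈ -0.93990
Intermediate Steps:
Y(s, v) = 2/(-7 + s)
-26099/(6297 - 1*(-21471)) + Y(-120, -91)/15421 = -26099/(6297 - 1*(-21471)) + (2/(-7 - 120))/15421 = -26099/(6297 + 21471) + (2/(-127))*(1/15421) = -26099/27768 + (2*(-1/127))*(1/15421) = -26099*1/27768 - 2/127*1/15421 = -26099/27768 - 2/1958467 = -51114085769/54382711656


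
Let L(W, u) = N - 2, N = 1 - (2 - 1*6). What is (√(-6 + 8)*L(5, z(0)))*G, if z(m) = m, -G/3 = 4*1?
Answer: -36*√2 ≈ -50.912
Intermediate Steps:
G = -12 ≈ -12.000
N = 5 (N = 1 - (2 - 6) = 1 - 1*(-4) = 1 + 4 = 5)
L(W, u) = 3 (L(W, u) = 5 - 2 = 3)
(√(-6 + 8)*L(5, z(0)))*G = (√(-6 + 8)*3)*(-12) = (√2*3)*(-12) = (3*√2)*(-12) = -36*√2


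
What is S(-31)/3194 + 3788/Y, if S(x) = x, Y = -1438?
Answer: -6071725/2296486 ≈ -2.6439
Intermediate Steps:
S(-31)/3194 + 3788/Y = -31/3194 + 3788/(-1438) = -31*1/3194 + 3788*(-1/1438) = -31/3194 - 1894/719 = -6071725/2296486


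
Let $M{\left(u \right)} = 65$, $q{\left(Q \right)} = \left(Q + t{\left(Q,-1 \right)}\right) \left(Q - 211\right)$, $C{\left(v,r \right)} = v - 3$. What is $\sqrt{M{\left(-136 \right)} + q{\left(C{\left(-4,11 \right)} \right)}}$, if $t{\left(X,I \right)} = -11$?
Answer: $\sqrt{3989} \approx 63.159$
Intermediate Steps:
$C{\left(v,r \right)} = -3 + v$ ($C{\left(v,r \right)} = v - 3 = -3 + v$)
$q{\left(Q \right)} = \left(-211 + Q\right) \left(-11 + Q\right)$ ($q{\left(Q \right)} = \left(Q - 11\right) \left(Q - 211\right) = \left(-11 + Q\right) \left(-211 + Q\right) = \left(-211 + Q\right) \left(-11 + Q\right)$)
$\sqrt{M{\left(-136 \right)} + q{\left(C{\left(-4,11 \right)} \right)}} = \sqrt{65 + \left(2321 + \left(-3 - 4\right)^{2} - 222 \left(-3 - 4\right)\right)} = \sqrt{65 + \left(2321 + \left(-7\right)^{2} - -1554\right)} = \sqrt{65 + \left(2321 + 49 + 1554\right)} = \sqrt{65 + 3924} = \sqrt{3989}$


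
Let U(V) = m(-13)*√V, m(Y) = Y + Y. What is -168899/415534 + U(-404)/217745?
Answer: -168899/415534 - 52*I*√101/217745 ≈ -0.40646 - 0.0024*I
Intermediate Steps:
m(Y) = 2*Y
U(V) = -26*√V (U(V) = (2*(-13))*√V = -26*√V)
-168899/415534 + U(-404)/217745 = -168899/415534 - 52*I*√101/217745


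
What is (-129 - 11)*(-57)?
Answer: 7980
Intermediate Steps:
(-129 - 11)*(-57) = -140*(-57) = 7980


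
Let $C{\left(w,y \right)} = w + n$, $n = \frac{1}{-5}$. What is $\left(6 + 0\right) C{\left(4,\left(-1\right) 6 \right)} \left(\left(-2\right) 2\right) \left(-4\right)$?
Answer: $\frac{1824}{5} \approx 364.8$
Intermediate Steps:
$n = - \frac{1}{5} \approx -0.2$
$C{\left(w,y \right)} = - \frac{1}{5} + w$ ($C{\left(w,y \right)} = w - \frac{1}{5} = - \frac{1}{5} + w$)
$\left(6 + 0\right) C{\left(4,\left(-1\right) 6 \right)} \left(\left(-2\right) 2\right) \left(-4\right) = \left(6 + 0\right) \left(- \frac{1}{5} + 4\right) \left(\left(-2\right) 2\right) \left(-4\right) = 6 \cdot \frac{19}{5} \left(-4\right) \left(-4\right) = \frac{114}{5} \left(-4\right) \left(-4\right) = \left(- \frac{456}{5}\right) \left(-4\right) = \frac{1824}{5}$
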